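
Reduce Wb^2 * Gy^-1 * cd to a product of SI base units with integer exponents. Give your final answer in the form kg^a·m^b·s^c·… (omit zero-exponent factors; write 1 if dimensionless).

kg²·m²·s⁻²·A⁻²·cd

Wb = V·s (flux: a volt is a weber per second),
    = kg·m²·s⁻²·A⁻¹.
So Wb² = kg²·m⁴·s⁻⁴·A⁻².
Gy = J/kg (absorbed dose = energy per mass),
    = m²·s⁻².
So Gy⁻¹ = m⁻²·s².
Combining: Wb²·Gy⁻¹·cd = (kg²·m⁴·s⁻⁴·A⁻²) · (m⁻²·s²) · cd = kg²·m²·s⁻²·A⁻²·cd.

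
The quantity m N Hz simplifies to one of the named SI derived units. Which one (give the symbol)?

W

N = kg·m·s⁻².
Hz = s⁻¹.
Combining: m·N·Hz = m · (kg·m·s⁻²) · s⁻¹ = kg·m²·s⁻³.
kg·m²·s⁻³ is the base-SI form of the watt.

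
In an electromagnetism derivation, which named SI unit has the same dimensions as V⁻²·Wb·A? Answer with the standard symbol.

V = kg·m²·s⁻³·A⁻¹.
So V⁻² = kg⁻²·m⁻⁴·s⁶·A².
Wb = kg·m²·s⁻²·A⁻¹.
Combining: V⁻²·Wb·A = (kg⁻²·m⁻⁴·s⁶·A²) · (kg·m²·s⁻²·A⁻¹) · A = kg⁻¹·m⁻²·s⁴·A².
kg⁻¹·m⁻²·s⁴·A² is the base-SI form of the farad.

F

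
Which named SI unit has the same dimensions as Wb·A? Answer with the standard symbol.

Wb = V·s (flux: a volt is a weber per second),
    = kg·m²·s⁻²·A⁻¹.
Combining: Wb·A = (kg·m²·s⁻²·A⁻¹) · A = kg·m²·s⁻².
kg·m²·s⁻² is the base-SI form of the joule.

J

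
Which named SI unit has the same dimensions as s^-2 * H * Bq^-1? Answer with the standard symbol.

Ω

H = Wb/A (inductance = flux per current),
    = kg·m²·s⁻²·A⁻².
Bq = 1/s = s⁻¹ (activity is decays per second).
So Bq⁻¹ = s.
Combining: s⁻²·H·Bq⁻¹ = s⁻² · (kg·m²·s⁻²·A⁻²) · s = kg·m²·s⁻³·A⁻².
kg·m²·s⁻³·A⁻² is the base-SI form of the ohm.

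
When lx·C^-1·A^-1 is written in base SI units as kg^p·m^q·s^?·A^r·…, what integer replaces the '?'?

-1

lx = lm/m² (illuminance = luminous flux per area),
    = m⁻²·cd.
C = A·s = s·A (charge = current × time).
So C⁻¹ = s⁻¹·A⁻¹.
Combining: lx·C⁻¹·A⁻¹ = (m⁻²·cd) · (s⁻¹·A⁻¹) · A⁻¹ = m⁻²·s⁻¹·A⁻²·cd.
The exponent of s is -1.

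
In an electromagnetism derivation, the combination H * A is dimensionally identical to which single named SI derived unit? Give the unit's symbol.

H = Wb/A (inductance = flux per current),
    = kg·m²·s⁻²·A⁻².
Combining: H·A = (kg·m²·s⁻²·A⁻²) · A = kg·m²·s⁻²·A⁻¹.
kg·m²·s⁻²·A⁻¹ is the base-SI form of the weber.

Wb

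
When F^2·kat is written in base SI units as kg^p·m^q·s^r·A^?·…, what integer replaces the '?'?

F = kg⁻¹·m⁻²·s⁴·A².
So F² = kg⁻²·m⁻⁴·s⁸·A⁴.
kat = s⁻¹·mol.
Combining: F²·kat = (kg⁻²·m⁻⁴·s⁸·A⁴) · (s⁻¹·mol) = kg⁻²·m⁻⁴·s⁷·A⁴·mol.
The exponent of A is 4.

4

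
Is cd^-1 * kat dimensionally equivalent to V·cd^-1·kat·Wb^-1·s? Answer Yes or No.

Left side:
  kat = s⁻¹·mol.
  Combining: cd⁻¹·kat = cd⁻¹ · (s⁻¹·mol) = s⁻¹·mol·cd⁻¹.
Right side:
  V = kg·m²·s⁻³·A⁻¹.
  kat = s⁻¹·mol.
  Wb = kg·m²·s⁻²·A⁻¹.
  So Wb⁻¹ = kg⁻¹·m⁻²·s²·A.
  Combining: V·cd⁻¹·kat·Wb⁻¹·s = (kg·m²·s⁻³·A⁻¹) · cd⁻¹ · (s⁻¹·mol) · (kg⁻¹·m⁻²·s²·A) · s = s⁻¹·mol·cd⁻¹.
Both reduce to s⁻¹·mol·cd⁻¹.

Yes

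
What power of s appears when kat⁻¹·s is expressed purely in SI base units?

2

kat = s⁻¹·mol.
So kat⁻¹ = s·mol⁻¹.
Combining: kat⁻¹·s = (s·mol⁻¹) · s = s²·mol⁻¹.
The exponent of s is 2.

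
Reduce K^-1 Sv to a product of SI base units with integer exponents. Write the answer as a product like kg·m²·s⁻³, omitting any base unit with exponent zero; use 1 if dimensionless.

m²·s⁻²·K⁻¹

Sv = m²·s⁻².
Combining: K⁻¹·Sv = K⁻¹ · (m²·s⁻²) = m²·s⁻²·K⁻¹.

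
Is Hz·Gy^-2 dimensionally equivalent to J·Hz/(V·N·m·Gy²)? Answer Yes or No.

Left side:
  Hz = s⁻¹.
  Gy = m²·s⁻².
  So Gy⁻² = m⁻⁴·s⁴.
  Combining: Hz·Gy⁻² = s⁻¹ · (m⁻⁴·s⁴) = m⁻⁴·s³.
Right side:
  V = W/A (potential = power per current),
      = kg·m²·s⁻³·A⁻¹.
  So V⁻¹ = kg⁻¹·m⁻²·s³·A.
  J = N·m (work = force × distance),
      = kg·m²·s⁻².
  N = kg·m/s² = kg·m·s⁻² (force = mass × acceleration).
  So N⁻¹ = kg⁻¹·m⁻¹·s².
  Gy = J/kg (absorbed dose = energy per mass),
      = m²·s⁻².
  So Gy⁻² = m⁻⁴·s⁴.
  Hz = 1/s = s⁻¹ (frequency is cycles per second).
  Combining: V⁻¹·J·N⁻¹·m⁻¹·Gy⁻²·Hz = (kg⁻¹·m⁻²·s³·A) · (kg·m²·s⁻²) · (kg⁻¹·m⁻¹·s²) · m⁻¹ · (m⁻⁴·s⁴) · s⁻¹ = kg⁻¹·m⁻⁶·s⁶·A.
Left is m⁻⁴·s³; right is kg⁻¹·m⁻⁶·s⁶·A — different.

No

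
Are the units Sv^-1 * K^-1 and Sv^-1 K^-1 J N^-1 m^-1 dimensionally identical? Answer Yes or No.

Left side:
  Sv = J/kg (equivalent dose = energy per mass),
      = m²·s⁻².
  So Sv⁻¹ = m⁻²·s².
  Combining: Sv⁻¹·K⁻¹ = (m⁻²·s²) · K⁻¹ = m⁻²·s²·K⁻¹.
Right side:
  Sv = m²·s⁻².
  So Sv⁻¹ = m⁻²·s².
  J = kg·m²·s⁻².
  N = kg·m·s⁻².
  So N⁻¹ = kg⁻¹·m⁻¹·s².
  Combining: Sv⁻¹·K⁻¹·J·N⁻¹·m⁻¹ = (m⁻²·s²) · K⁻¹ · (kg·m²·s⁻²) · (kg⁻¹·m⁻¹·s²) · m⁻¹ = m⁻²·s²·K⁻¹.
Both reduce to m⁻²·s²·K⁻¹.

Yes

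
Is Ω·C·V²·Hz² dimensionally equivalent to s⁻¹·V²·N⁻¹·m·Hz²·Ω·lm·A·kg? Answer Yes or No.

Left side:
  Ω = V/A (resistance = voltage per current),
      = kg·m²·s⁻³·A⁻².
  C = A·s = s·A (charge = current × time).
  V = W/A (potential = power per current),
      = kg·m²·s⁻³·A⁻¹.
  So V² = kg²·m⁴·s⁻⁶·A⁻².
  Hz = 1/s = s⁻¹ (frequency is cycles per second).
  So Hz² = s⁻².
  Combining: Ω·C·V²·Hz² = (kg·m²·s⁻³·A⁻²) · (s·A) · (kg²·m⁴·s⁻⁶·A⁻²) · s⁻² = kg³·m⁶·s⁻¹⁰·A⁻³.
Right side:
  V = kg·m²·s⁻³·A⁻¹.
  So V² = kg²·m⁴·s⁻⁶·A⁻².
  N = kg·m·s⁻².
  So N⁻¹ = kg⁻¹·m⁻¹·s².
  Hz = s⁻¹.
  So Hz² = s⁻².
  Ω = kg·m²·s⁻³·A⁻².
  lm = cd.
  Combining: s⁻¹·V²·N⁻¹·m·Hz²·Ω·lm·A·kg = s⁻¹ · (kg²·m⁴·s⁻⁶·A⁻²) · (kg⁻¹·m⁻¹·s²) · m · s⁻² · (kg·m²·s⁻³·A⁻²) · cd · A · kg = kg³·m⁶·s⁻¹⁰·A⁻³·cd.
Left is kg³·m⁶·s⁻¹⁰·A⁻³; right is kg³·m⁶·s⁻¹⁰·A⁻³·cd — different.

No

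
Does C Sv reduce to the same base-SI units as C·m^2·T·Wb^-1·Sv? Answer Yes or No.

Left side:
  C = A·s = s·A (charge = current × time).
  Sv = J/kg (equivalent dose = energy per mass),
      = m²·s⁻².
  Combining: C·Sv = (s·A) · (m²·s⁻²) = m²·s⁻¹·A.
Right side:
  C = A·s = s·A (charge = current × time).
  T = Wb/m² (flux density = flux per area),
      = kg·s⁻²·A⁻¹.
  Wb = V·s (flux: a volt is a weber per second),
      = kg·m²·s⁻²·A⁻¹.
  So Wb⁻¹ = kg⁻¹·m⁻²·s²·A.
  Sv = J/kg (equivalent dose = energy per mass),
      = m²·s⁻².
  Combining: C·m²·T·Wb⁻¹·Sv = (s·A) · m² · (kg·s⁻²·A⁻¹) · (kg⁻¹·m⁻²·s²·A) · (m²·s⁻²) = m²·s⁻¹·A.
Both reduce to m²·s⁻¹·A.

Yes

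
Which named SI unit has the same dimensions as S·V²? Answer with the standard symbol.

W

S = kg⁻¹·m⁻²·s³·A².
V = kg·m²·s⁻³·A⁻¹.
So V² = kg²·m⁴·s⁻⁶·A⁻².
Combining: S·V² = (kg⁻¹·m⁻²·s³·A²) · (kg²·m⁴·s⁻⁶·A⁻²) = kg·m²·s⁻³.
kg·m²·s⁻³ is the base-SI form of the watt.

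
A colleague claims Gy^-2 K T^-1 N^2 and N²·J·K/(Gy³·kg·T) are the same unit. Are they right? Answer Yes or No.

Left side:
  Gy = m²·s⁻².
  So Gy⁻² = m⁻⁴·s⁴.
  T = kg·s⁻²·A⁻¹.
  So T⁻¹ = kg⁻¹·s²·A.
  N = kg·m·s⁻².
  So N² = kg²·m²·s⁻⁴.
  Combining: Gy⁻²·K·T⁻¹·N² = (m⁻⁴·s⁴) · K · (kg⁻¹·s²·A) · (kg²·m²·s⁻⁴) = kg·m⁻²·s²·A·K.
Right side:
  Gy = J/kg (absorbed dose = energy per mass),
      = m²·s⁻².
  So Gy⁻³ = m⁻⁶·s⁶.
  N = kg·m/s² = kg·m·s⁻² (force = mass × acceleration).
  So N² = kg²·m²·s⁻⁴.
  J = N·m (work = force × distance),
      = kg·m²·s⁻².
  T = Wb/m² (flux density = flux per area),
      = kg·s⁻²·A⁻¹.
  So T⁻¹ = kg⁻¹·s²·A.
  Combining: Gy⁻³·N²·J·kg⁻¹·T⁻¹·K = (m⁻⁶·s⁶) · (kg²·m²·s⁻⁴) · (kg·m²·s⁻²) · kg⁻¹ · (kg⁻¹·s²·A) · K = kg·m⁻²·s²·A·K.
Both reduce to kg·m⁻²·s²·A·K.

Yes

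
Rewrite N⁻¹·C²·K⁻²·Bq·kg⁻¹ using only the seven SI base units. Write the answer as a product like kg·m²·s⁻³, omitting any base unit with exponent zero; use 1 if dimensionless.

N = kg·m·s⁻².
So N⁻¹ = kg⁻¹·m⁻¹·s².
C = s·A.
So C² = s²·A².
Bq = s⁻¹.
Combining: N⁻¹·C²·K⁻²·Bq·kg⁻¹ = (kg⁻¹·m⁻¹·s²) · (s²·A²) · K⁻² · s⁻¹ · kg⁻¹ = kg⁻²·m⁻¹·s³·A²·K⁻².

kg⁻²·m⁻¹·s³·A²·K⁻²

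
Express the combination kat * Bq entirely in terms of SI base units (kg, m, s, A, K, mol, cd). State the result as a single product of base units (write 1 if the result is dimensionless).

kat = s⁻¹·mol.
Bq = s⁻¹.
Combining: kat·Bq = (s⁻¹·mol) · s⁻¹ = s⁻²·mol.

s⁻²·mol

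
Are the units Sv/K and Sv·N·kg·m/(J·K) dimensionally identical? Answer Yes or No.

No

Left side:
  Sv = J/kg (equivalent dose = energy per mass),
      = m²·s⁻².
  Combining: K⁻¹·Sv = K⁻¹ · (m²·s⁻²) = m²·s⁻²·K⁻¹.
Right side:
  J = kg·m²·s⁻².
  So J⁻¹ = kg⁻¹·m⁻²·s².
  Sv = m²·s⁻².
  N = kg·m·s⁻².
  Combining: J⁻¹·Sv·N·kg·m·K⁻¹ = (kg⁻¹·m⁻²·s²) · (m²·s⁻²) · (kg·m·s⁻²) · kg · m · K⁻¹ = kg·m²·s⁻²·K⁻¹.
Left is m²·s⁻²·K⁻¹; right is kg·m²·s⁻²·K⁻¹ — different.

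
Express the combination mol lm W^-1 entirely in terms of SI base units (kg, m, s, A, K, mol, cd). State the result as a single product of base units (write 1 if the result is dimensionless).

lm = cd·sr = cd (luminous flux; sr is dimensionless).
W = J/s (power = energy per time),
    = kg·m²·s⁻³.
So W⁻¹ = kg⁻¹·m⁻²·s³.
Combining: mol·lm·W⁻¹ = mol · cd · (kg⁻¹·m⁻²·s³) = kg⁻¹·m⁻²·s³·mol·cd.

kg⁻¹·m⁻²·s³·mol·cd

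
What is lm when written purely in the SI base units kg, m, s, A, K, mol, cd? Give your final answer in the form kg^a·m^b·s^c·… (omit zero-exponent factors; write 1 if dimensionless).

cd

lm = cd·sr = cd (luminous flux; sr is dimensionless).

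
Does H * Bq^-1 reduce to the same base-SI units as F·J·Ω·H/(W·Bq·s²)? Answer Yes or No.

Left side:
  H = Wb/A (inductance = flux per current),
      = kg·m²·s⁻²·A⁻².
  Bq = 1/s = s⁻¹ (activity is decays per second).
  So Bq⁻¹ = s.
  Combining: H·Bq⁻¹ = (kg·m²·s⁻²·A⁻²) · s = kg·m²·s⁻¹·A⁻².
Right side:
  F = kg⁻¹·m⁻²·s⁴·A².
  J = kg·m²·s⁻².
  W = kg·m²·s⁻³.
  So W⁻¹ = kg⁻¹·m⁻²·s³.
  Bq = s⁻¹.
  So Bq⁻¹ = s.
  Ω = kg·m²·s⁻³·A⁻².
  H = kg·m²·s⁻²·A⁻².
  Combining: F·J·W⁻¹·Bq⁻¹·Ω·s⁻²·H = (kg⁻¹·m⁻²·s⁴·A²) · (kg·m²·s⁻²) · (kg⁻¹·m⁻²·s³) · s · (kg·m²·s⁻³·A⁻²) · s⁻² · (kg·m²·s⁻²·A⁻²) = kg·m²·s⁻¹·A⁻².
Both reduce to kg·m²·s⁻¹·A⁻².

Yes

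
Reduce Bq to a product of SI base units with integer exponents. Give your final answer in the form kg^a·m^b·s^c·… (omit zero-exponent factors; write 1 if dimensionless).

s⁻¹

Bq = 1/s = s⁻¹ (activity is decays per second).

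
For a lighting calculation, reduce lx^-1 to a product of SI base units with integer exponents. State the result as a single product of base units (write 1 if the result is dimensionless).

lx = lm/m² (illuminance = luminous flux per area),
    = m⁻²·cd.
So lx⁻¹ = m²·cd⁻¹.

m²·cd⁻¹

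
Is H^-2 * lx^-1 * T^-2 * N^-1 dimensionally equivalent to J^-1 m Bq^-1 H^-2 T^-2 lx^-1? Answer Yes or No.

Left side:
  H = Wb/A (inductance = flux per current),
      = kg·m²·s⁻²·A⁻².
  So H⁻² = kg⁻²·m⁻⁴·s⁴·A⁴.
  lx = lm/m² (illuminance = luminous flux per area),
      = m⁻²·cd.
  So lx⁻¹ = m²·cd⁻¹.
  T = Wb/m² (flux density = flux per area),
      = kg·s⁻²·A⁻¹.
  So T⁻² = kg⁻²·s⁴·A².
  N = kg·m/s² = kg·m·s⁻² (force = mass × acceleration).
  So N⁻¹ = kg⁻¹·m⁻¹·s².
  Combining: H⁻²·lx⁻¹·T⁻²·N⁻¹ = (kg⁻²·m⁻⁴·s⁴·A⁴) · (m²·cd⁻¹) · (kg⁻²·s⁴·A²) · (kg⁻¹·m⁻¹·s²) = kg⁻⁵·m⁻³·s¹⁰·A⁶·cd⁻¹.
Right side:
  J = N·m (work = force × distance),
      = kg·m²·s⁻².
  So J⁻¹ = kg⁻¹·m⁻²·s².
  Bq = 1/s = s⁻¹ (activity is decays per second).
  So Bq⁻¹ = s.
  H = Wb/A (inductance = flux per current),
      = kg·m²·s⁻²·A⁻².
  So H⁻² = kg⁻²·m⁻⁴·s⁴·A⁴.
  T = Wb/m² (flux density = flux per area),
      = kg·s⁻²·A⁻¹.
  So T⁻² = kg⁻²·s⁴·A².
  lx = lm/m² (illuminance = luminous flux per area),
      = m⁻²·cd.
  So lx⁻¹ = m²·cd⁻¹.
  Combining: J⁻¹·m·Bq⁻¹·H⁻²·T⁻²·lx⁻¹ = (kg⁻¹·m⁻²·s²) · m · s · (kg⁻²·m⁻⁴·s⁴·A⁴) · (kg⁻²·s⁴·A²) · (m²·cd⁻¹) = kg⁻⁵·m⁻³·s¹¹·A⁶·cd⁻¹.
Left is kg⁻⁵·m⁻³·s¹⁰·A⁶·cd⁻¹; right is kg⁻⁵·m⁻³·s¹¹·A⁶·cd⁻¹ — different.

No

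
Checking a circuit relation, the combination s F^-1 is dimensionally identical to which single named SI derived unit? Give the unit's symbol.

F = kg⁻¹·m⁻²·s⁴·A².
So F⁻¹ = kg·m²·s⁻⁴·A⁻².
Combining: s·F⁻¹ = s · (kg·m²·s⁻⁴·A⁻²) = kg·m²·s⁻³·A⁻².
kg·m²·s⁻³·A⁻² is the base-SI form of the ohm.

Ω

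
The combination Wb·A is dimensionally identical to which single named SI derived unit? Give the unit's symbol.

Wb = V·s (flux: a volt is a weber per second),
    = kg·m²·s⁻²·A⁻¹.
Combining: Wb·A = (kg·m²·s⁻²·A⁻¹) · A = kg·m²·s⁻².
kg·m²·s⁻² is the base-SI form of the joule.

J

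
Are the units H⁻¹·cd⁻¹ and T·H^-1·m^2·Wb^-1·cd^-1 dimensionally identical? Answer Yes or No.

Yes

Left side:
  H = kg·m²·s⁻²·A⁻².
  So H⁻¹ = kg⁻¹·m⁻²·s²·A².
  Combining: H⁻¹·cd⁻¹ = (kg⁻¹·m⁻²·s²·A²) · cd⁻¹ = kg⁻¹·m⁻²·s²·A²·cd⁻¹.
Right side:
  T = kg·s⁻²·A⁻¹.
  H = kg·m²·s⁻²·A⁻².
  So H⁻¹ = kg⁻¹·m⁻²·s²·A².
  Wb = kg·m²·s⁻²·A⁻¹.
  So Wb⁻¹ = kg⁻¹·m⁻²·s²·A.
  Combining: T·H⁻¹·m²·Wb⁻¹·cd⁻¹ = (kg·s⁻²·A⁻¹) · (kg⁻¹·m⁻²·s²·A²) · m² · (kg⁻¹·m⁻²·s²·A) · cd⁻¹ = kg⁻¹·m⁻²·s²·A²·cd⁻¹.
Both reduce to kg⁻¹·m⁻²·s²·A²·cd⁻¹.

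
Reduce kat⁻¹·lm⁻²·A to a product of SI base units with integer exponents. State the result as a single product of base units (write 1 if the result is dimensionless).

s·A·mol⁻¹·cd⁻²

kat = s⁻¹·mol.
So kat⁻¹ = s·mol⁻¹.
lm = cd.
So lm⁻² = cd⁻².
Combining: kat⁻¹·lm⁻²·A = (s·mol⁻¹) · cd⁻² · A = s·A·mol⁻¹·cd⁻².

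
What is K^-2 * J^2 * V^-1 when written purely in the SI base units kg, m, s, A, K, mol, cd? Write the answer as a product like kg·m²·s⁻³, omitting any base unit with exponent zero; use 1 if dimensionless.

J = kg·m²·s⁻².
So J² = kg²·m⁴·s⁻⁴.
V = kg·m²·s⁻³·A⁻¹.
So V⁻¹ = kg⁻¹·m⁻²·s³·A.
Combining: K⁻²·J²·V⁻¹ = K⁻² · (kg²·m⁴·s⁻⁴) · (kg⁻¹·m⁻²·s³·A) = kg·m²·s⁻¹·A·K⁻².

kg·m²·s⁻¹·A·K⁻²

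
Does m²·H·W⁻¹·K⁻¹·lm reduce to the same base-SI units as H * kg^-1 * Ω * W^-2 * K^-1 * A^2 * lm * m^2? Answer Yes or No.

Left side:
  H = kg·m²·s⁻²·A⁻².
  W = kg·m²·s⁻³.
  So W⁻¹ = kg⁻¹·m⁻²·s³.
  lm = cd.
  Combining: m²·H·W⁻¹·K⁻¹·lm = m² · (kg·m²·s⁻²·A⁻²) · (kg⁻¹·m⁻²·s³) · K⁻¹ · cd = m²·s·A⁻²·K⁻¹·cd.
Right side:
  H = kg·m²·s⁻²·A⁻².
  Ω = kg·m²·s⁻³·A⁻².
  W = kg·m²·s⁻³.
  So W⁻² = kg⁻²·m⁻⁴·s⁶.
  lm = cd.
  Combining: H·kg⁻¹·Ω·W⁻²·K⁻¹·A²·lm·m² = (kg·m²·s⁻²·A⁻²) · kg⁻¹ · (kg·m²·s⁻³·A⁻²) · (kg⁻²·m⁻⁴·s⁶) · K⁻¹ · A² · cd · m² = kg⁻¹·m²·s·A⁻²·K⁻¹·cd.
Left is m²·s·A⁻²·K⁻¹·cd; right is kg⁻¹·m²·s·A⁻²·K⁻¹·cd — different.

No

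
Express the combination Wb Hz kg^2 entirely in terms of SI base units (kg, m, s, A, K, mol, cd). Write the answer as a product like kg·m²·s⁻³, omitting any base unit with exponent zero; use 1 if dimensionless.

Wb = V·s (flux: a volt is a weber per second),
    = kg·m²·s⁻²·A⁻¹.
Hz = 1/s = s⁻¹ (frequency is cycles per second).
Combining: Wb·Hz·kg² = (kg·m²·s⁻²·A⁻¹) · s⁻¹ · kg² = kg³·m²·s⁻³·A⁻¹.

kg³·m²·s⁻³·A⁻¹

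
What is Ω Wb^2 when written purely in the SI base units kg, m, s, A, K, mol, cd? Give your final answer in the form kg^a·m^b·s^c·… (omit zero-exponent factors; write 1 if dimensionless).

kg³·m⁶·s⁻⁷·A⁻⁴

Ω = V/A (resistance = voltage per current),
    = kg·m²·s⁻³·A⁻².
Wb = V·s (flux: a volt is a weber per second),
    = kg·m²·s⁻²·A⁻¹.
So Wb² = kg²·m⁴·s⁻⁴·A⁻².
Combining: Ω·Wb² = (kg·m²·s⁻³·A⁻²) · (kg²·m⁴·s⁻⁴·A⁻²) = kg³·m⁶·s⁻⁷·A⁻⁴.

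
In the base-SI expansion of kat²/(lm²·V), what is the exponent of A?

1

kat = s⁻¹·mol.
So kat² = s⁻²·mol².
lm = cd.
So lm⁻² = cd⁻².
V = kg·m²·s⁻³·A⁻¹.
So V⁻¹ = kg⁻¹·m⁻²·s³·A.
Combining: kat²·lm⁻²·V⁻¹ = (s⁻²·mol²) · cd⁻² · (kg⁻¹·m⁻²·s³·A) = kg⁻¹·m⁻²·s·A·mol²·cd⁻².
The exponent of A is 1.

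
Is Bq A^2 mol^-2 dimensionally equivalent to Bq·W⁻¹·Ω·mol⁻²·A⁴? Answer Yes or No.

Yes

Left side:
  Bq = 1/s = s⁻¹ (activity is decays per second).
  Combining: Bq·A²·mol⁻² = s⁻¹ · A² · mol⁻² = s⁻¹·A²·mol⁻².
Right side:
  Bq = s⁻¹.
  W = kg·m²·s⁻³.
  So W⁻¹ = kg⁻¹·m⁻²·s³.
  Ω = kg·m²·s⁻³·A⁻².
  Combining: Bq·W⁻¹·Ω·mol⁻²·A⁴ = s⁻¹ · (kg⁻¹·m⁻²·s³) · (kg·m²·s⁻³·A⁻²) · mol⁻² · A⁴ = s⁻¹·A²·mol⁻².
Both reduce to s⁻¹·A²·mol⁻².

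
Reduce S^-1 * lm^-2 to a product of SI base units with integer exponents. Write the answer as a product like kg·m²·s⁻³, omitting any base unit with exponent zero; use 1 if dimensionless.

kg·m²·s⁻³·A⁻²·cd⁻²

S = kg⁻¹·m⁻²·s³·A².
So S⁻¹ = kg·m²·s⁻³·A⁻².
lm = cd.
So lm⁻² = cd⁻².
Combining: S⁻¹·lm⁻² = (kg·m²·s⁻³·A⁻²) · cd⁻² = kg·m²·s⁻³·A⁻²·cd⁻².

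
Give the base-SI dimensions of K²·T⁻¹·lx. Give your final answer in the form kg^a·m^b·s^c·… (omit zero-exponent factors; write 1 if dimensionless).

T = Wb/m² (flux density = flux per area),
    = kg·s⁻²·A⁻¹.
So T⁻¹ = kg⁻¹·s²·A.
lx = lm/m² (illuminance = luminous flux per area),
    = m⁻²·cd.
Combining: K²·T⁻¹·lx = K² · (kg⁻¹·s²·A) · (m⁻²·cd) = kg⁻¹·m⁻²·s²·A·K²·cd.

kg⁻¹·m⁻²·s²·A·K²·cd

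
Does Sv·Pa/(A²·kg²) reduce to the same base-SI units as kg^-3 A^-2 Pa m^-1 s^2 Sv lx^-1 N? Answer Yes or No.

No

Left side:
  Sv = m²·s⁻².
  Pa = kg·m⁻¹·s⁻².
  Combining: A⁻²·Sv·kg⁻²·Pa = A⁻² · (m²·s⁻²) · kg⁻² · (kg·m⁻¹·s⁻²) = kg⁻¹·m·s⁻⁴·A⁻².
Right side:
  Pa = N/m² (pressure = force per area),
      = kg·m⁻¹·s⁻².
  Sv = J/kg (equivalent dose = energy per mass),
      = m²·s⁻².
  lx = lm/m² (illuminance = luminous flux per area),
      = m⁻²·cd.
  So lx⁻¹ = m²·cd⁻¹.
  N = kg·m/s² = kg·m·s⁻² (force = mass × acceleration).
  Combining: kg⁻³·A⁻²·Pa·m⁻¹·s²·Sv·lx⁻¹·N = kg⁻³ · A⁻² · (kg·m⁻¹·s⁻²) · m⁻¹ · s² · (m²·s⁻²) · (m²·cd⁻¹) · (kg·m·s⁻²) = kg⁻¹·m³·s⁻⁴·A⁻²·cd⁻¹.
Left is kg⁻¹·m·s⁻⁴·A⁻²; right is kg⁻¹·m³·s⁻⁴·A⁻²·cd⁻¹ — different.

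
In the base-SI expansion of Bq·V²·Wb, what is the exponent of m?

6

Bq = s⁻¹.
V = kg·m²·s⁻³·A⁻¹.
So V² = kg²·m⁴·s⁻⁶·A⁻².
Wb = kg·m²·s⁻²·A⁻¹.
Combining: Bq·V²·Wb = s⁻¹ · (kg²·m⁴·s⁻⁶·A⁻²) · (kg·m²·s⁻²·A⁻¹) = kg³·m⁶·s⁻⁹·A⁻³.
The exponent of m is 6.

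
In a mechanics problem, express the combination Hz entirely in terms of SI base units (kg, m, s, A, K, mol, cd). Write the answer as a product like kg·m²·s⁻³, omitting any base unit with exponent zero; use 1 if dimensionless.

s⁻¹

Hz = 1/s = s⁻¹ (frequency is cycles per second).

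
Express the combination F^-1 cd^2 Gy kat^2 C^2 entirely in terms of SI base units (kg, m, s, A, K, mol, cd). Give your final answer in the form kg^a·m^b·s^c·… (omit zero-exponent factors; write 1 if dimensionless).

F = kg⁻¹·m⁻²·s⁴·A².
So F⁻¹ = kg·m²·s⁻⁴·A⁻².
Gy = m²·s⁻².
kat = s⁻¹·mol.
So kat² = s⁻²·mol².
C = s·A.
So C² = s²·A².
Combining: F⁻¹·cd²·Gy·kat²·C² = (kg·m²·s⁻⁴·A⁻²) · cd² · (m²·s⁻²) · (s⁻²·mol²) · (s²·A²) = kg·m⁴·s⁻⁶·mol²·cd².

kg·m⁴·s⁻⁶·mol²·cd²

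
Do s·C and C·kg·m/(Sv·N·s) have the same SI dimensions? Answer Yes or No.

Left side:
  C = s·A.
  Combining: s·C = s · (s·A) = s²·A.
Right side:
  Sv = J/kg (equivalent dose = energy per mass),
      = m²·s⁻².
  So Sv⁻¹ = m⁻²·s².
  N = kg·m/s² = kg·m·s⁻² (force = mass × acceleration).
  So N⁻¹ = kg⁻¹·m⁻¹·s².
  C = A·s = s·A (charge = current × time).
  Combining: Sv⁻¹·N⁻¹·C·kg·s⁻¹·m = (m⁻²·s²) · (kg⁻¹·m⁻¹·s²) · (s·A) · kg · s⁻¹ · m = m⁻²·s⁴·A.
Left is s²·A; right is m⁻²·s⁴·A — different.

No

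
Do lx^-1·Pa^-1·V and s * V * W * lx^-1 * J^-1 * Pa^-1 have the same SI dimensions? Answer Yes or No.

Left side:
  lx = lm/m² (illuminance = luminous flux per area),
      = m⁻²·cd.
  So lx⁻¹ = m²·cd⁻¹.
  Pa = N/m² (pressure = force per area),
      = kg·m⁻¹·s⁻².
  So Pa⁻¹ = kg⁻¹·m·s².
  V = W/A (potential = power per current),
      = kg·m²·s⁻³·A⁻¹.
  Combining: lx⁻¹·Pa⁻¹·V = (m²·cd⁻¹) · (kg⁻¹·m·s²) · (kg·m²·s⁻³·A⁻¹) = m⁵·s⁻¹·A⁻¹·cd⁻¹.
Right side:
  V = kg·m²·s⁻³·A⁻¹.
  W = kg·m²·s⁻³.
  lx = m⁻²·cd.
  So lx⁻¹ = m²·cd⁻¹.
  J = kg·m²·s⁻².
  So J⁻¹ = kg⁻¹·m⁻²·s².
  Pa = kg·m⁻¹·s⁻².
  So Pa⁻¹ = kg⁻¹·m·s².
  Combining: s·V·W·lx⁻¹·J⁻¹·Pa⁻¹ = s · (kg·m²·s⁻³·A⁻¹) · (kg·m²·s⁻³) · (m²·cd⁻¹) · (kg⁻¹·m⁻²·s²) · (kg⁻¹·m·s²) = m⁵·s⁻¹·A⁻¹·cd⁻¹.
Both reduce to m⁵·s⁻¹·A⁻¹·cd⁻¹.

Yes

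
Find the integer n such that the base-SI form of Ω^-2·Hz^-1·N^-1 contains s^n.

9

Ω = kg·m²·s⁻³·A⁻².
So Ω⁻² = kg⁻²·m⁻⁴·s⁶·A⁴.
Hz = s⁻¹.
So Hz⁻¹ = s.
N = kg·m·s⁻².
So N⁻¹ = kg⁻¹·m⁻¹·s².
Combining: Ω⁻²·Hz⁻¹·N⁻¹ = (kg⁻²·m⁻⁴·s⁶·A⁴) · s · (kg⁻¹·m⁻¹·s²) = kg⁻³·m⁻⁵·s⁹·A⁴.
The exponent of s is 9.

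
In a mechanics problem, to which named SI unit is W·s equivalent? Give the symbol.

W = kg·m²·s⁻³.
Combining: W·s = (kg·m²·s⁻³) · s = kg·m²·s⁻².
kg·m²·s⁻² is the base-SI form of the joule.

J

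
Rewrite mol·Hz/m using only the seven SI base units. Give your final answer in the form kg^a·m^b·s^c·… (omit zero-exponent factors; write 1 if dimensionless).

Hz = s⁻¹.
Combining: mol·Hz·m⁻¹ = mol · s⁻¹ · m⁻¹ = m⁻¹·s⁻¹·mol.

m⁻¹·s⁻¹·mol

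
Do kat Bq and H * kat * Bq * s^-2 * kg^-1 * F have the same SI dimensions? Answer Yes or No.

Left side:
  kat = mol/s = s⁻¹·mol (catalytic activity).
  Bq = 1/s = s⁻¹ (activity is decays per second).
  Combining: kat·Bq = (s⁻¹·mol) · s⁻¹ = s⁻²·mol.
Right side:
  H = kg·m²·s⁻²·A⁻².
  kat = s⁻¹·mol.
  Bq = s⁻¹.
  F = kg⁻¹·m⁻²·s⁴·A².
  Combining: H·kat·Bq·s⁻²·kg⁻¹·F = (kg·m²·s⁻²·A⁻²) · (s⁻¹·mol) · s⁻¹ · s⁻² · kg⁻¹ · (kg⁻¹·m⁻²·s⁴·A²) = kg⁻¹·s⁻²·mol.
Left is s⁻²·mol; right is kg⁻¹·s⁻²·mol — different.

No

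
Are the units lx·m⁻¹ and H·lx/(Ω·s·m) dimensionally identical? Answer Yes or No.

Left side:
  lx = lm/m² (illuminance = luminous flux per area),
      = m⁻²·cd.
  Combining: lx·m⁻¹ = (m⁻²·cd) · m⁻¹ = m⁻³·cd.
Right side:
  Ω = V/A (resistance = voltage per current),
      = kg·m²·s⁻³·A⁻².
  So Ω⁻¹ = kg⁻¹·m⁻²·s³·A².
  H = Wb/A (inductance = flux per current),
      = kg·m²·s⁻²·A⁻².
  lx = lm/m² (illuminance = luminous flux per area),
      = m⁻²·cd.
  Combining: Ω⁻¹·H·s⁻¹·lx·m⁻¹ = (kg⁻¹·m⁻²·s³·A²) · (kg·m²·s⁻²·A⁻²) · s⁻¹ · (m⁻²·cd) · m⁻¹ = m⁻³·cd.
Both reduce to m⁻³·cd.

Yes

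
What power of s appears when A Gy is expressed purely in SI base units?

Gy = m²·s⁻².
Combining: A·Gy = A · (m²·s⁻²) = m²·s⁻²·A.
The exponent of s is -2.

-2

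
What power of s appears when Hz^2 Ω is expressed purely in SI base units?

-5

Hz = 1/s = s⁻¹ (frequency is cycles per second).
So Hz² = s⁻².
Ω = V/A (resistance = voltage per current),
    = kg·m²·s⁻³·A⁻².
Combining: Hz²·Ω = s⁻² · (kg·m²·s⁻³·A⁻²) = kg·m²·s⁻⁵·A⁻².
The exponent of s is -5.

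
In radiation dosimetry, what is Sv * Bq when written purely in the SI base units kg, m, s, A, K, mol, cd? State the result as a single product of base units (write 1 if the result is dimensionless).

Sv = J/kg (equivalent dose = energy per mass),
    = m²·s⁻².
Bq = 1/s = s⁻¹ (activity is decays per second).
Combining: Sv·Bq = (m²·s⁻²) · s⁻¹ = m²·s⁻³.

m²·s⁻³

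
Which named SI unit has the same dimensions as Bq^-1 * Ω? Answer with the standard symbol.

Bq = 1/s = s⁻¹ (activity is decays per second).
So Bq⁻¹ = s.
Ω = V/A (resistance = voltage per current),
    = kg·m²·s⁻³·A⁻².
Combining: Bq⁻¹·Ω = s · (kg·m²·s⁻³·A⁻²) = kg·m²·s⁻²·A⁻².
kg·m²·s⁻²·A⁻² is the base-SI form of the henry.

H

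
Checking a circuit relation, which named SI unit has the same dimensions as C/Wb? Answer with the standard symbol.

C = A·s = s·A (charge = current × time).
Wb = V·s (flux: a volt is a weber per second),
    = kg·m²·s⁻²·A⁻¹.
So Wb⁻¹ = kg⁻¹·m⁻²·s²·A.
Combining: C·Wb⁻¹ = (s·A) · (kg⁻¹·m⁻²·s²·A) = kg⁻¹·m⁻²·s³·A².
kg⁻¹·m⁻²·s³·A² is the base-SI form of the siemens.

S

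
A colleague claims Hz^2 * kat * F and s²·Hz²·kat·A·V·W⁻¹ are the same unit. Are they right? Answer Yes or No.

No

Left side:
  Hz = 1/s = s⁻¹ (frequency is cycles per second).
  So Hz² = s⁻².
  kat = mol/s = s⁻¹·mol (catalytic activity).
  F = C/V (capacitance = charge per voltage),
      = A·s/(kg·m²·s⁻³·A⁻¹) (substituting C and V),
      = kg⁻¹·m⁻²·s⁴·A².
  Combining: Hz²·kat·F = s⁻² · (s⁻¹·mol) · (kg⁻¹·m⁻²·s⁴·A²) = kg⁻¹·m⁻²·s·A²·mol.
Right side:
  Hz = 1/s = s⁻¹ (frequency is cycles per second).
  So Hz² = s⁻².
  kat = mol/s = s⁻¹·mol (catalytic activity).
  V = W/A (potential = power per current),
      = kg·m²·s⁻³·A⁻¹.
  W = J/s (power = energy per time),
      = kg·m²·s⁻³.
  So W⁻¹ = kg⁻¹·m⁻²·s³.
  Combining: s²·Hz²·kat·A·V·W⁻¹ = s² · s⁻² · (s⁻¹·mol) · A · (kg·m²·s⁻³·A⁻¹) · (kg⁻¹·m⁻²·s³) = s⁻¹·mol.
Left is kg⁻¹·m⁻²·s·A²·mol; right is s⁻¹·mol — different.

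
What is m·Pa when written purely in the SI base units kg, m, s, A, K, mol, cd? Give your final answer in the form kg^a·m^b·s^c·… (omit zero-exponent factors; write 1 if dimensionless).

kg·s⁻²

Pa = kg·m⁻¹·s⁻².
Combining: m·Pa = m · (kg·m⁻¹·s⁻²) = kg·s⁻².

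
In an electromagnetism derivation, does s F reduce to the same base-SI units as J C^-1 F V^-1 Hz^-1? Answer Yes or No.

Left side:
  F = C/V (capacitance = charge per voltage),
      = A·s/(kg·m²·s⁻³·A⁻¹) (substituting C and V),
      = kg⁻¹·m⁻²·s⁴·A².
  Combining: s·F = s · (kg⁻¹·m⁻²·s⁴·A²) = kg⁻¹·m⁻²·s⁵·A².
Right side:
  J = kg·m²·s⁻².
  C = s·A.
  So C⁻¹ = s⁻¹·A⁻¹.
  F = kg⁻¹·m⁻²·s⁴·A².
  V = kg·m²·s⁻³·A⁻¹.
  So V⁻¹ = kg⁻¹·m⁻²·s³·A.
  Hz = s⁻¹.
  So Hz⁻¹ = s.
  Combining: J·C⁻¹·F·V⁻¹·Hz⁻¹ = (kg·m²·s⁻²) · (s⁻¹·A⁻¹) · (kg⁻¹·m⁻²·s⁴·A²) · (kg⁻¹·m⁻²·s³·A) · s = kg⁻¹·m⁻²·s⁵·A².
Both reduce to kg⁻¹·m⁻²·s⁵·A².

Yes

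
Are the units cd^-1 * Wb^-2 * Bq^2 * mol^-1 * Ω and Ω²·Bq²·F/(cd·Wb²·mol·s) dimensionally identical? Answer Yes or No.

Left side:
  Wb = V·s (flux: a volt is a weber per second),
      = kg·m²·s⁻²·A⁻¹.
  So Wb⁻² = kg⁻²·m⁻⁴·s⁴·A².
  Bq = 1/s = s⁻¹ (activity is decays per second).
  So Bq² = s⁻².
  Ω = V/A (resistance = voltage per current),
      = kg·m²·s⁻³·A⁻².
  Combining: cd⁻¹·Wb⁻²·Bq²·mol⁻¹·Ω = cd⁻¹ · (kg⁻²·m⁻⁴·s⁴·A²) · s⁻² · mol⁻¹ · (kg·m²·s⁻³·A⁻²) = kg⁻¹·m⁻²·s⁻¹·mol⁻¹·cd⁻¹.
Right side:
  Ω = V/A (resistance = voltage per current),
      = kg·m²·s⁻³·A⁻².
  So Ω² = kg²·m⁴·s⁻⁶·A⁻⁴.
  Bq = 1/s = s⁻¹ (activity is decays per second).
  So Bq² = s⁻².
  Wb = V·s (flux: a volt is a weber per second),
      = kg·m²·s⁻²·A⁻¹.
  So Wb⁻² = kg⁻²·m⁻⁴·s⁴·A².
  F = C/V (capacitance = charge per voltage),
      = A·s/(kg·m²·s⁻³·A⁻¹) (substituting C and V),
      = kg⁻¹·m⁻²·s⁴·A².
  Combining: Ω²·Bq²·cd⁻¹·Wb⁻²·F·mol⁻¹·s⁻¹ = (kg²·m⁴·s⁻⁶·A⁻⁴) · s⁻² · cd⁻¹ · (kg⁻²·m⁻⁴·s⁴·A²) · (kg⁻¹·m⁻²·s⁴·A²) · mol⁻¹ · s⁻¹ = kg⁻¹·m⁻²·s⁻¹·mol⁻¹·cd⁻¹.
Both reduce to kg⁻¹·m⁻²·s⁻¹·mol⁻¹·cd⁻¹.

Yes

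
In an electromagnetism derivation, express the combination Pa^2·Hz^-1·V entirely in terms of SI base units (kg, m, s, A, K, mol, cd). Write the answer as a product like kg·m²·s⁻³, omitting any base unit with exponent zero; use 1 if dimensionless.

Pa = kg·m⁻¹·s⁻².
So Pa² = kg²·m⁻²·s⁻⁴.
Hz = s⁻¹.
So Hz⁻¹ = s.
V = kg·m²·s⁻³·A⁻¹.
Combining: Pa²·Hz⁻¹·V = (kg²·m⁻²·s⁻⁴) · s · (kg·m²·s⁻³·A⁻¹) = kg³·s⁻⁶·A⁻¹.

kg³·s⁻⁶·A⁻¹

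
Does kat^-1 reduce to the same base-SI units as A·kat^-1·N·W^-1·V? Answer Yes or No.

No

Left side:
  kat = mol/s = s⁻¹·mol (catalytic activity).
  So kat⁻¹ = s·mol⁻¹.
Right side:
  kat = mol/s = s⁻¹·mol (catalytic activity).
  So kat⁻¹ = s·mol⁻¹.
  N = kg·m/s² = kg·m·s⁻² (force = mass × acceleration).
  W = J/s (power = energy per time),
      = kg·m²·s⁻³.
  So W⁻¹ = kg⁻¹·m⁻²·s³.
  V = W/A (potential = power per current),
      = kg·m²·s⁻³·A⁻¹.
  Combining: A·kat⁻¹·N·W⁻¹·V = A · (s·mol⁻¹) · (kg·m·s⁻²) · (kg⁻¹·m⁻²·s³) · (kg·m²·s⁻³·A⁻¹) = kg·m·s⁻¹·mol⁻¹.
Left is s·mol⁻¹; right is kg·m·s⁻¹·mol⁻¹ — different.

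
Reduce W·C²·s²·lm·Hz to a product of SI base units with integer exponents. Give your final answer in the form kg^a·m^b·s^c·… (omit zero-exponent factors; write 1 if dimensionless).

W = J/s (power = energy per time),
    = kg·m²·s⁻³.
C = A·s = s·A (charge = current × time).
So C² = s²·A².
lm = cd·sr = cd (luminous flux; sr is dimensionless).
Hz = 1/s = s⁻¹ (frequency is cycles per second).
Combining: W·C²·s²·lm·Hz = (kg·m²·s⁻³) · (s²·A²) · s² · cd · s⁻¹ = kg·m²·A²·cd.

kg·m²·A²·cd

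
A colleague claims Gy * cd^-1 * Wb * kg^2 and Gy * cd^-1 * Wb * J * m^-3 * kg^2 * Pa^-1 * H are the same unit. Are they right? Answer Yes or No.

No

Left side:
  Gy = J/kg (absorbed dose = energy per mass),
      = m²·s⁻².
  Wb = V·s (flux: a volt is a weber per second),
      = kg·m²·s⁻²·A⁻¹.
  Combining: Gy·cd⁻¹·Wb·kg² = (m²·s⁻²) · cd⁻¹ · (kg·m²·s⁻²·A⁻¹) · kg² = kg³·m⁴·s⁻⁴·A⁻¹·cd⁻¹.
Right side:
  Gy = m²·s⁻².
  Wb = kg·m²·s⁻²·A⁻¹.
  J = kg·m²·s⁻².
  Pa = kg·m⁻¹·s⁻².
  So Pa⁻¹ = kg⁻¹·m·s².
  H = kg·m²·s⁻²·A⁻².
  Combining: Gy·cd⁻¹·Wb·J·m⁻³·kg²·Pa⁻¹·H = (m²·s⁻²) · cd⁻¹ · (kg·m²·s⁻²·A⁻¹) · (kg·m²·s⁻²) · m⁻³ · kg² · (kg⁻¹·m·s²) · (kg·m²·s⁻²·A⁻²) = kg⁴·m⁶·s⁻⁶·A⁻³·cd⁻¹.
Left is kg³·m⁴·s⁻⁴·A⁻¹·cd⁻¹; right is kg⁴·m⁶·s⁻⁶·A⁻³·cd⁻¹ — different.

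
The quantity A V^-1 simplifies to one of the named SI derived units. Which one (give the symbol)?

S

V = W/A (potential = power per current),
    = kg·m²·s⁻³·A⁻¹.
So V⁻¹ = kg⁻¹·m⁻²·s³·A.
Combining: A·V⁻¹ = A · (kg⁻¹·m⁻²·s³·A) = kg⁻¹·m⁻²·s³·A².
kg⁻¹·m⁻²·s³·A² is the base-SI form of the siemens.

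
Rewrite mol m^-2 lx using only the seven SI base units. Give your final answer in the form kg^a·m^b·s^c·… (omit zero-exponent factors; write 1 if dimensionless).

m⁻⁴·mol·cd

lx = m⁻²·cd.
Combining: mol·m⁻²·lx = mol · m⁻² · (m⁻²·cd) = m⁻⁴·mol·cd.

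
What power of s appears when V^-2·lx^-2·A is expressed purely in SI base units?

V = kg·m²·s⁻³·A⁻¹.
So V⁻² = kg⁻²·m⁻⁴·s⁶·A².
lx = m⁻²·cd.
So lx⁻² = m⁴·cd⁻².
Combining: V⁻²·lx⁻²·A = (kg⁻²·m⁻⁴·s⁶·A²) · (m⁴·cd⁻²) · A = kg⁻²·s⁶·A³·cd⁻².
The exponent of s is 6.

6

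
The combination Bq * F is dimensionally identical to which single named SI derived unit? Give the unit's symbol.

S

Bq = s⁻¹.
F = kg⁻¹·m⁻²·s⁴·A².
Combining: Bq·F = s⁻¹ · (kg⁻¹·m⁻²·s⁴·A²) = kg⁻¹·m⁻²·s³·A².
kg⁻¹·m⁻²·s³·A² is the base-SI form of the siemens.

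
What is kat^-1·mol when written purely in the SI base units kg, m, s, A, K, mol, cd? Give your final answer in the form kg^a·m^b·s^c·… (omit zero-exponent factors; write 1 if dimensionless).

kat = s⁻¹·mol.
So kat⁻¹ = s·mol⁻¹.
Combining: kat⁻¹·mol = (s·mol⁻¹) · mol = s.

s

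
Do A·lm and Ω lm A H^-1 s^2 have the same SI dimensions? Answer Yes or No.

No

Left side:
  lm = cd.
  Combining: A·lm = A · cd = A·cd.
Right side:
  Ω = kg·m²·s⁻³·A⁻².
  lm = cd.
  H = kg·m²·s⁻²·A⁻².
  So H⁻¹ = kg⁻¹·m⁻²·s²·A².
  Combining: Ω·lm·A·H⁻¹·s² = (kg·m²·s⁻³·A⁻²) · cd · A · (kg⁻¹·m⁻²·s²·A²) · s² = s·A·cd.
Left is A·cd; right is s·A·cd — different.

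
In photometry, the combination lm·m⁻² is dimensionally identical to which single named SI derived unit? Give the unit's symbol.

lm = cd·sr = cd (luminous flux; sr is dimensionless).
Combining: lm·m⁻² = cd · m⁻² = m⁻²·cd.
m⁻²·cd is the base-SI form of the lux.

lx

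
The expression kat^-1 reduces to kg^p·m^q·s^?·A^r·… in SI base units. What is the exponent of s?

kat = mol/s = s⁻¹·mol (catalytic activity).
So kat⁻¹ = s·mol⁻¹.
The exponent of s is 1.

1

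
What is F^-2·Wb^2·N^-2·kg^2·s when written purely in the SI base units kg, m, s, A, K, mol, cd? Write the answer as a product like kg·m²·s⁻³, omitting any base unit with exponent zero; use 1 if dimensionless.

F = C/V (capacitance = charge per voltage),
    = A·s/(kg·m²·s⁻³·A⁻¹) (substituting C and V),
    = kg⁻¹·m⁻²·s⁴·A².
So F⁻² = kg²·m⁴·s⁻⁸·A⁻⁴.
Wb = V·s (flux: a volt is a weber per second),
    = kg·m²·s⁻²·A⁻¹.
So Wb² = kg²·m⁴·s⁻⁴·A⁻².
N = kg·m/s² = kg·m·s⁻² (force = mass × acceleration).
So N⁻² = kg⁻²·m⁻²·s⁴.
Combining: F⁻²·Wb²·N⁻²·kg²·s = (kg²·m⁴·s⁻⁸·A⁻⁴) · (kg²·m⁴·s⁻⁴·A⁻²) · (kg⁻²·m⁻²·s⁴) · kg² · s = kg⁴·m⁶·s⁻⁷·A⁻⁶.

kg⁴·m⁶·s⁻⁷·A⁻⁶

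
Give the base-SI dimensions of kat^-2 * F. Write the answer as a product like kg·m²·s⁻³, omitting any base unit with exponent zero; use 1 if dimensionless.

kat = s⁻¹·mol.
So kat⁻² = s²·mol⁻².
F = kg⁻¹·m⁻²·s⁴·A².
Combining: kat⁻²·F = (s²·mol⁻²) · (kg⁻¹·m⁻²·s⁴·A²) = kg⁻¹·m⁻²·s⁶·A²·mol⁻².

kg⁻¹·m⁻²·s⁶·A²·mol⁻²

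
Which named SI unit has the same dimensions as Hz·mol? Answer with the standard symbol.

Hz = 1/s = s⁻¹ (frequency is cycles per second).
Combining: Hz·mol = s⁻¹ · mol = s⁻¹·mol.
s⁻¹·mol is the base-SI form of the katal.

kat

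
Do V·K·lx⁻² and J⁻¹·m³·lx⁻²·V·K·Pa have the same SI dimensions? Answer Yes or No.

Left side:
  V = kg·m²·s⁻³·A⁻¹.
  lx = m⁻²·cd.
  So lx⁻² = m⁴·cd⁻².
  Combining: V·K·lx⁻² = (kg·m²·s⁻³·A⁻¹) · K · (m⁴·cd⁻²) = kg·m⁶·s⁻³·A⁻¹·K·cd⁻².
Right side:
  J = kg·m²·s⁻².
  So J⁻¹ = kg⁻¹·m⁻²·s².
  lx = m⁻²·cd.
  So lx⁻² = m⁴·cd⁻².
  V = kg·m²·s⁻³·A⁻¹.
  Pa = kg·m⁻¹·s⁻².
  Combining: J⁻¹·m³·lx⁻²·V·K·Pa = (kg⁻¹·m⁻²·s²) · m³ · (m⁴·cd⁻²) · (kg·m²·s⁻³·A⁻¹) · K · (kg·m⁻¹·s⁻²) = kg·m⁶·s⁻³·A⁻¹·K·cd⁻².
Both reduce to kg·m⁶·s⁻³·A⁻¹·K·cd⁻².

Yes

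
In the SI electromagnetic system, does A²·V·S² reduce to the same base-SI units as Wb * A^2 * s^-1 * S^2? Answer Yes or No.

Left side:
  V = kg·m²·s⁻³·A⁻¹.
  S = kg⁻¹·m⁻²·s³·A².
  So S² = kg⁻²·m⁻⁴·s⁶·A⁴.
  Combining: A²·V·S² = A² · (kg·m²·s⁻³·A⁻¹) · (kg⁻²·m⁻⁴·s⁶·A⁴) = kg⁻¹·m⁻²·s³·A⁵.
Right side:
  Wb = V·s (flux: a volt is a weber per second),
      = kg·m²·s⁻²·A⁻¹.
  S = 1/Ω (conductance is reciprocal resistance),
      = kg⁻¹·m⁻²·s³·A².
  So S² = kg⁻²·m⁻⁴·s⁶·A⁴.
  Combining: Wb·A²·s⁻¹·S² = (kg·m²·s⁻²·A⁻¹) · A² · s⁻¹ · (kg⁻²·m⁻⁴·s⁶·A⁴) = kg⁻¹·m⁻²·s³·A⁵.
Both reduce to kg⁻¹·m⁻²·s³·A⁵.

Yes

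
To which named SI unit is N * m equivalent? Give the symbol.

J

N = kg·m/s² = kg·m·s⁻² (force = mass × acceleration).
Combining: N·m = (kg·m·s⁻²) · m = kg·m²·s⁻².
kg·m²·s⁻² is the base-SI form of the joule.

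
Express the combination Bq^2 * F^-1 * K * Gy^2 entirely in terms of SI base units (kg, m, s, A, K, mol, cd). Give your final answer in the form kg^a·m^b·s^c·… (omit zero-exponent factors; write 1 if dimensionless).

Bq = s⁻¹.
So Bq² = s⁻².
F = kg⁻¹·m⁻²·s⁴·A².
So F⁻¹ = kg·m²·s⁻⁴·A⁻².
Gy = m²·s⁻².
So Gy² = m⁴·s⁻⁴.
Combining: Bq²·F⁻¹·K·Gy² = s⁻² · (kg·m²·s⁻⁴·A⁻²) · K · (m⁴·s⁻⁴) = kg·m⁶·s⁻¹⁰·A⁻²·K.

kg·m⁶·s⁻¹⁰·A⁻²·K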